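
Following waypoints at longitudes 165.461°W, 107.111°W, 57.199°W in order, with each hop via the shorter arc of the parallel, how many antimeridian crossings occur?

0

Leg 1: -165.461° → -107.111°, shortest Δλ = 58.35° (east) — does not cross 180°.
Leg 2: -107.111° → -57.199°, shortest Δλ = 49.912° (east) — does not cross 180°.
Total crossings: 0.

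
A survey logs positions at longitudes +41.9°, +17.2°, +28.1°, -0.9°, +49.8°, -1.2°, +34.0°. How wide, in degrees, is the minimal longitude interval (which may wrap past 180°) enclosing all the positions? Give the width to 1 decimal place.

Sort the longitudes: -1.2°, -0.9°, +17.2°, +28.1°, +34.0°, +41.9°, +49.8°.
Eastward gaps between consecutive values (wrapping around): 0.3°, 18.1°, 10.9°, 5.9°, 7.9°, 7.9°, 309.0°.
Largest gap = 309.0° ⇒ minimal covering band is its complement: 360° − 309.0° = 51.0°.
Band runs from -1.2° eastward to +49.8°.

51.0°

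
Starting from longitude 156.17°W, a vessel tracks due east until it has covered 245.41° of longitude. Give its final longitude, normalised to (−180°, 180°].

Start at -156.17°; shift +245.41° → +89.24°.
+89.24° already lies in (−180°, 180°].

89.24°E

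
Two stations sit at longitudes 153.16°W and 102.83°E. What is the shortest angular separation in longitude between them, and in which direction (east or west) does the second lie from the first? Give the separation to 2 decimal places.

104.01° west

Raw difference: 102.83 − -153.16 = 255.99°.
Normalise into (−180°, 180°]: 255.99° − 360° = -104.01°.
Negative ⇒ the second point lies to the west; separation 104.01°.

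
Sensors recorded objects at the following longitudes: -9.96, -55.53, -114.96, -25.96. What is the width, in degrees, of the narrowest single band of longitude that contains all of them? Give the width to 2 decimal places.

Sort the longitudes: -114.96°, -55.53°, -25.96°, -9.96°.
Eastward gaps between consecutive values (wrapping around): 59.43°, 29.57°, 16.00°, 255.00°.
Largest gap = 255.00° ⇒ minimal covering band is its complement: 360° − 255.00° = 105.00°.
Band runs from -114.96° eastward to -9.96°.

105.00°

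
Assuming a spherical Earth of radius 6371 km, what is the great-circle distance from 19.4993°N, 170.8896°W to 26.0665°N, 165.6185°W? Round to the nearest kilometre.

908 km

Δλ = -165.6185 − -170.8896 = 5.2711°.
Δφ = 26.0665 − 19.4993 = 6.5672°.
a = sin²(Δφ/2) + cos φ₁ · cos φ₂ · sin²(Δλ/2) = 0.005071.
c = 2·atan2(√a, √(1−a)) = 0.14255 rad → d = 6371·c ≈ 908.16 km.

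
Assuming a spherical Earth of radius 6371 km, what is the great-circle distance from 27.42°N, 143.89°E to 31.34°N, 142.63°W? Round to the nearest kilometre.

6997 km

Δλ = -142.63 − 143.89 = -286.52°; wrapped into (−180°, 180°]: 73.48°.
Δφ = 31.34 − 27.42 = 3.92°.
a = sin²(Δφ/2) + cos φ₁ · cos φ₂ · sin²(Δλ/2) = 0.272452.
c = 2·atan2(√a, √(1−a)) = 1.09832 rad → d = 6371·c ≈ 6997.37 km.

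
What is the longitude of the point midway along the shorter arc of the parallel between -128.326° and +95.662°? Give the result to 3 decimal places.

Signed shortest Δλ from -128.326° to +95.662° is -136.012°.
Midpoint longitude = -128.326° + (-136.012°)/2 = -128.326° − 68.006° = -196.332°.
Normalise into (−180°, 180°]: +163.668°.
(The naïve average (-128.326 + +95.662)/2 = -16.332° is on the wrong side of the globe.)

+163.668°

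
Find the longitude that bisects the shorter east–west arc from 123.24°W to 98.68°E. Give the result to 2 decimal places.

Signed shortest Δλ from -123.24° to +98.68° is -138.08°.
Midpoint longitude = -123.24° + (-138.08°)/2 = -123.24° − 69.04° = -192.28°.
Normalise into (−180°, 180°]: +167.72°.
(The naïve average (-123.24 + +98.68)/2 = -12.28° is on the wrong side of the globe.)

167.72°E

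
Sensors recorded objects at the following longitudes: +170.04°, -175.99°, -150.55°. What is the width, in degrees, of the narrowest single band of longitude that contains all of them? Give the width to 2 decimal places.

Sort the longitudes: -175.99°, -150.55°, +170.04°.
Eastward gaps between consecutive values (wrapping around): 25.44°, 320.59°, 13.97°.
Largest gap = 320.59° ⇒ minimal covering band is its complement: 360° − 320.59° = 39.41°.
Band runs from +170.04° eastward to -150.55°, crossing the antimeridian.

39.41°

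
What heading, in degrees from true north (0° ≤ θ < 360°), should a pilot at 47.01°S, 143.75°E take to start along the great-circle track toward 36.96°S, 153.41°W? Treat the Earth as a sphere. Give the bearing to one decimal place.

Δλ = -153.41 − 143.75 = -297.16°; wrapped into (−180°, 180°]: 62.84°.
θ = atan2( sin Δλ · cos φ₂ , cos φ₁ · sin φ₂ − sin φ₁ · cos φ₂ · cos Δλ )
  = atan2(0.71095, -0.14317) = 101.386° → normalised to [0°, 360°): 101.386°.

101.4°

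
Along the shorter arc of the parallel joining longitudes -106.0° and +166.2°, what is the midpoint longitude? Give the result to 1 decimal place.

-149.9°

Signed shortest Δλ from -106.0° to +166.2° is -87.8°.
Midpoint longitude = -106.0° + (-87.8°)/2 = -106.0° − 43.9° = -149.9°.
(The naïve average (-106.0 + +166.2)/2 = 30.1° is on the wrong side of the globe.)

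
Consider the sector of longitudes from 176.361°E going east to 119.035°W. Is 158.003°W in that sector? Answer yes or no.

Band width going east from +176.361° to -119.035°: ((-119.035 − 176.361) mod 360) = 64.604°.
Offset of -158.003° east of the west edge: ((-158.003 − 176.361) mod 360) = 25.636°.
25.636° ≤ 64.604° ⇒ inside.

Yes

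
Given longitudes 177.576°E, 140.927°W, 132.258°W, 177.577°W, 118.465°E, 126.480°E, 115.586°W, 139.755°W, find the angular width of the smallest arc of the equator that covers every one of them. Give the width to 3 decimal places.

Sort the longitudes: -177.577°, -140.927°, -139.755°, -132.258°, -115.586°, +118.465°, +126.480°, +177.576°.
Eastward gaps between consecutive values (wrapping around): 36.650°, 1.172°, 7.497°, 16.672°, 234.051°, 8.015°, 51.096°, 4.847°.
Largest gap = 234.051° ⇒ minimal covering band is its complement: 360° − 234.051° = 125.949°.
Band runs from +118.465° eastward to -115.586°, crossing the antimeridian.

125.949°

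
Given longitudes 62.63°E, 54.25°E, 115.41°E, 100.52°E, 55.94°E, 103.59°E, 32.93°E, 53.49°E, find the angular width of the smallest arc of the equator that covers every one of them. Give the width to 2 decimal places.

Sort the longitudes: +32.93°, +53.49°, +54.25°, +55.94°, +62.63°, +100.52°, +103.59°, +115.41°.
Eastward gaps between consecutive values (wrapping around): 20.56°, 0.76°, 1.69°, 6.69°, 37.89°, 3.07°, 11.82°, 277.52°.
Largest gap = 277.52° ⇒ minimal covering band is its complement: 360° − 277.52° = 82.48°.
Band runs from +32.93° eastward to +115.41°.

82.48°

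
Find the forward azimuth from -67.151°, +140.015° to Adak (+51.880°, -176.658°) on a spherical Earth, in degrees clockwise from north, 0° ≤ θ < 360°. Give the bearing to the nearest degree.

30°

Δλ = -176.658 − 140.015 = -316.673°; wrapped into (−180°, 180°]: 43.327°.
θ = atan2( sin Δλ · cos φ₂ , cos φ₁ · sin φ₂ − sin φ₁ · cos φ₂ · cos Δλ )
  = atan2(0.42357, 0.71931) = 30.492° → normalised to [0°, 360°): 30.492°.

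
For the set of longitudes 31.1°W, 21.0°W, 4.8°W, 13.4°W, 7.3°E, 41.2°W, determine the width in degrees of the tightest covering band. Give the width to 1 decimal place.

Sort the longitudes: -41.2°, -31.1°, -21.0°, -13.4°, -4.8°, +7.3°.
Eastward gaps between consecutive values (wrapping around): 10.1°, 10.1°, 7.6°, 8.6°, 12.1°, 311.5°.
Largest gap = 311.5° ⇒ minimal covering band is its complement: 360° − 311.5° = 48.5°.
Band runs from -41.2° eastward to +7.3°.

48.5°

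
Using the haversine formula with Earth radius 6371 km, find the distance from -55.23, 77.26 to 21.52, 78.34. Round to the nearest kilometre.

Δλ = 78.34 − 77.26 = 1.08°.
Δφ = 21.52 − -55.23 = 76.75°.
a = sin²(Δφ/2) + cos φ₁ · cos φ₂ · sin²(Δλ/2) = 0.385447.
c = 2·atan2(√a, √(1−a)) = 1.33964 rad → d = 6371·c ≈ 8534.83 km.

8535 km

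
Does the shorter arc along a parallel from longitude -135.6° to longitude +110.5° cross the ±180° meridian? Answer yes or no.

Naïve |110.5 − -135.6| = 246.1° > 180°, so the shorter arc goes the other way round — across 180°.
Signed shortest Δλ = ((110.5 − -135.6 + 180) mod 360) − 180 = -113.9°.
Going west by 113.9° from -135.6° passes through 180° before reaching +110.5°.

Yes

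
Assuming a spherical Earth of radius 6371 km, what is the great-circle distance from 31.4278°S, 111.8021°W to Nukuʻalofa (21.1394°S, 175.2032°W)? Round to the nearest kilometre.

6340 km

Δλ = -175.2032 − -111.8021 = -63.4011°.
Δφ = -21.1394 − -31.4278 = 10.2884°.
a = sin²(Δφ/2) + cos φ₁ · cos φ₂ · sin²(Δλ/2) = 0.227804.
c = 2·atan2(√a, √(1−a)) = 0.99513 rad → d = 6371·c ≈ 6339.98 km.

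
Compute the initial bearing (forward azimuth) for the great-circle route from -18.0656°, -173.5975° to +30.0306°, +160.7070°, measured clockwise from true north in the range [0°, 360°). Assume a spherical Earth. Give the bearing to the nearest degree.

Δλ = 160.7070 − -173.5975 = 334.3045°; wrapped into (−180°, 180°]: -25.6955°.
θ = atan2( sin Δλ · cos φ₂ , cos φ₁ · sin φ₂ − sin φ₁ · cos φ₂ · cos Δλ )
  = atan2(-0.37538, 0.71772) = -27.611° → normalised to [0°, 360°): 332.389°.

332°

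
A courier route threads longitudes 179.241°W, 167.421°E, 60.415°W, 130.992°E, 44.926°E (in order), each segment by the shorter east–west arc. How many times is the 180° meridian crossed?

Leg 1: -179.241° → +167.421°, shortest Δλ = -13.338° (west) — crosses 180°.
Leg 2: +167.421° → -60.415°, shortest Δλ = 132.164° (east) — crosses 180°.
Leg 3: -60.415° → +130.992°, shortest Δλ = -168.593° (west) — crosses 180°.
Leg 4: +130.992° → +44.926°, shortest Δλ = -86.066° (west) — does not cross 180°.
Total crossings: 3.

3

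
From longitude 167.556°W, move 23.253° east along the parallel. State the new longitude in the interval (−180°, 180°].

144.303°W

Start at -167.556°; shift +23.253° → -144.303°.
-144.303° already lies in (−180°, 180°].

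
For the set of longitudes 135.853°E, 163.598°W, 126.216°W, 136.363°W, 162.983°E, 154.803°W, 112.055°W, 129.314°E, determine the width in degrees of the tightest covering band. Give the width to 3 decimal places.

118.631°

Sort the longitudes: -163.598°, -154.803°, -136.363°, -126.216°, -112.055°, +129.314°, +135.853°, +162.983°.
Eastward gaps between consecutive values (wrapping around): 8.795°, 18.440°, 10.147°, 14.161°, 241.369°, 6.539°, 27.130°, 33.419°.
Largest gap = 241.369° ⇒ minimal covering band is its complement: 360° − 241.369° = 118.631°.
Band runs from +129.314° eastward to -112.055°, crossing the antimeridian.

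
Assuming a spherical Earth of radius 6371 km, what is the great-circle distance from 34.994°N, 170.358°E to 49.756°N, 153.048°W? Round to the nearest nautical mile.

1824 nmi

Δλ = -153.048 − 170.358 = -323.406°; wrapped into (−180°, 180°]: 36.594°.
Δφ = 49.756 − 34.994 = 14.762°.
a = sin²(Δφ/2) + cos φ₁ · cos φ₂ · sin²(Δλ/2) = 0.068666.
c = 2·atan2(√a, √(1−a)) = 0.53028 rad → d = 6371·c ≈ 3378.39 km ≈ 1824.18 nmi.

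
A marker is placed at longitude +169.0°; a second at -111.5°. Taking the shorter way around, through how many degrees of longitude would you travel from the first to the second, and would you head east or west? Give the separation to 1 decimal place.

79.5° east

Raw difference: -111.5 − 169.0 = -280.5°.
Normalise into (−180°, 180°]: -280.5° + 360° = 79.5°.
Positive ⇒ the second point lies to the east; separation 79.5°.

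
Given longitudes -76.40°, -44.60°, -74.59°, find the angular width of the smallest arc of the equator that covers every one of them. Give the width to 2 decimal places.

31.80°

Sort the longitudes: -76.40°, -74.59°, -44.60°.
Eastward gaps between consecutive values (wrapping around): 1.81°, 29.99°, 328.20°.
Largest gap = 328.20° ⇒ minimal covering band is its complement: 360° − 328.20° = 31.80°.
Band runs from -76.40° eastward to -44.60°.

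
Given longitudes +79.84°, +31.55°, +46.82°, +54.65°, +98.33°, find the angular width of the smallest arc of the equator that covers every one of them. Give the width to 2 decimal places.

66.78°

Sort the longitudes: +31.55°, +46.82°, +54.65°, +79.84°, +98.33°.
Eastward gaps between consecutive values (wrapping around): 15.27°, 7.83°, 25.19°, 18.49°, 293.22°.
Largest gap = 293.22° ⇒ minimal covering band is its complement: 360° − 293.22° = 66.78°.
Band runs from +31.55° eastward to +98.33°.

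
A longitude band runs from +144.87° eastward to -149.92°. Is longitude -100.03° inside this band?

No

Band width going east from +144.87° to -149.92°: ((-149.92 − 144.87) mod 360) = 65.21°.
Offset of -100.03° east of the west edge: ((-100.03 − 144.87) mod 360) = 115.10°.
115.10° > 65.21° ⇒ outside.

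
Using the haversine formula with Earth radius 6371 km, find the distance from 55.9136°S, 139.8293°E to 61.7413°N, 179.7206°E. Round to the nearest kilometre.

Δλ = 179.7206 − 139.8293 = 39.8913°.
Δφ = 61.7413 − -55.9136 = 117.6549°.
a = sin²(Δφ/2) + cos φ₁ · cos φ₂ · sin²(Δλ/2) = 0.762950.
c = 2·atan2(√a, √(1−a)) = 2.12457 rad → d = 6371·c ≈ 13535.63 km.

13536 km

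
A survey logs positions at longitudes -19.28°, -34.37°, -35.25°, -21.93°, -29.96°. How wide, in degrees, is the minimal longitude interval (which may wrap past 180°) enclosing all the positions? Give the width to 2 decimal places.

Sort the longitudes: -35.25°, -34.37°, -29.96°, -21.93°, -19.28°.
Eastward gaps between consecutive values (wrapping around): 0.88°, 4.41°, 8.03°, 2.65°, 344.03°.
Largest gap = 344.03° ⇒ minimal covering band is its complement: 360° − 344.03° = 15.97°.
Band runs from -35.25° eastward to -19.28°.

15.97°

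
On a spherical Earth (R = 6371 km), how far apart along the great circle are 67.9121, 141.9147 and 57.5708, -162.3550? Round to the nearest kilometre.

Δλ = -162.3550 − 141.9147 = -304.2697°; wrapped into (−180°, 180°]: 55.7303°.
Δφ = 57.5708 − 67.9121 = -10.3413°.
a = sin²(Δφ/2) + cos φ₁ · cos φ₂ · sin²(Δλ/2) = 0.052173.
c = 2·atan2(√a, √(1−a)) = 0.46090 rad → d = 6371·c ≈ 2936.38 km.

2936 km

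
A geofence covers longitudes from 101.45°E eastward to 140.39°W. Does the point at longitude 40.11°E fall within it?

No

Band width going east from +101.45° to -140.39°: ((-140.39 − 101.45) mod 360) = 118.16°.
Offset of +40.11° east of the west edge: ((40.11 − 101.45) mod 360) = 298.66°.
298.66° > 118.16° ⇒ outside.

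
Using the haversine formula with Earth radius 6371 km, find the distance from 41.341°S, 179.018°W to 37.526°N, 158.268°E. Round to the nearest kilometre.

Δλ = 158.268 − -179.018 = 337.286°; wrapped into (−180°, 180°]: -22.714°.
Δφ = 37.526 − -41.341 = 78.867°.
a = sin²(Δφ/2) + cos φ₁ · cos φ₂ · sin²(Δλ/2) = 0.426546.
c = 2·atan2(√a, √(1−a)) = 1.42336 rad → d = 6371·c ≈ 9068.20 km.

9068 km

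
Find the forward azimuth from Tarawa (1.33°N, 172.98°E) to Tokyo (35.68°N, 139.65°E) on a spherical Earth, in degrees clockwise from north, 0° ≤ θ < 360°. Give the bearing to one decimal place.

321.8°

Δλ = 139.65 − 172.98 = -33.33°.
θ = atan2( sin Δλ · cos φ₂ , cos φ₁ · sin φ₂ − sin φ₁ · cos φ₂ · cos Δλ )
  = atan2(-0.44632, 0.56735) = -38.191° → normalised to [0°, 360°): 321.809°.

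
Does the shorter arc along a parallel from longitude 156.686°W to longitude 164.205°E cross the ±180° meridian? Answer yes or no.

Yes

Naïve |164.205 − -156.686| = 320.891° > 180°, so the shorter arc goes the other way round — across 180°.
Signed shortest Δλ = ((164.205 − -156.686 + 180) mod 360) − 180 = -39.109°.
Going west by 39.109° from -156.686° passes through 180° before reaching +164.205°.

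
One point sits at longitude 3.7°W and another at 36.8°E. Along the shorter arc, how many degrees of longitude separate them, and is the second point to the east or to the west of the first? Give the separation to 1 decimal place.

Raw difference: 36.8 − -3.7 = 40.5°.
Normalise into (−180°, 180°]: 40.5° stays 40.5°.
Positive ⇒ the second point lies to the east; separation 40.5°.

40.5° east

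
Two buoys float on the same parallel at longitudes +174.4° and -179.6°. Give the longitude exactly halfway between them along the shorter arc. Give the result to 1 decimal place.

Signed shortest Δλ from +174.4° to -179.6° is +6.0°.
Midpoint longitude = +174.4° + (+6.0°)/2 = +174.4° + 3.0° = +177.4°.
(The naïve average (+174.4 + -179.6)/2 = -2.6° is on the wrong side of the globe.)

+177.4°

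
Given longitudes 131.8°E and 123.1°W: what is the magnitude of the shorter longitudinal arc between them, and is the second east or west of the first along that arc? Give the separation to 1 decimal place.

105.1° east

Raw difference: -123.1 − 131.8 = -254.9°.
Normalise into (−180°, 180°]: -254.9° + 360° = 105.1°.
Positive ⇒ the second point lies to the east; separation 105.1°.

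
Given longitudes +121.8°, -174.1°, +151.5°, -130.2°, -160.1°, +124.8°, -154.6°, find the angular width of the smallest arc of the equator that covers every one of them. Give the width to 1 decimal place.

108.0°

Sort the longitudes: -174.1°, -160.1°, -154.6°, -130.2°, +121.8°, +124.8°, +151.5°.
Eastward gaps between consecutive values (wrapping around): 14.0°, 5.5°, 24.4°, 252.0°, 3.0°, 26.7°, 34.4°.
Largest gap = 252.0° ⇒ minimal covering band is its complement: 360° − 252.0° = 108.0°.
Band runs from +121.8° eastward to -130.2°, crossing the antimeridian.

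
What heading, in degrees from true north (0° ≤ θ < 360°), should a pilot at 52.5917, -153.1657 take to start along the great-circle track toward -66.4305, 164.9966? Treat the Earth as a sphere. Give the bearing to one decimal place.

198.6°

Δλ = 164.9966 − -153.1657 = 318.1623°; wrapped into (−180°, 180°]: -41.8377°.
θ = atan2( sin Δλ · cos φ₂ , cos φ₁ · sin φ₂ − sin φ₁ · cos φ₂ · cos Δλ )
  = atan2(-0.26672, -0.79345) = -161.420° → normalised to [0°, 360°): 198.580°.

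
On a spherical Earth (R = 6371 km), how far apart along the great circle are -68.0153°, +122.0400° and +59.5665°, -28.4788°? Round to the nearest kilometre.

Δλ = -28.4788 − 122.0400 = -150.5188°.
Δφ = 59.5665 − -68.0153 = 127.5818°.
a = sin²(Δφ/2) + cos φ₁ · cos φ₂ · sin²(Δλ/2) = 0.982297.
c = 2·atan2(√a, √(1−a)) = 2.87470 rad → d = 6371·c ≈ 18314.69 km.

18315 km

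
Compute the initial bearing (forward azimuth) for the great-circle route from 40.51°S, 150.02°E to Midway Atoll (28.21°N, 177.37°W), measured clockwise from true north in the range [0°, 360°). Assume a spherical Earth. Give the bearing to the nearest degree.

Δλ = -177.37 − 150.02 = -327.39°; wrapped into (−180°, 180°]: 32.61°.
θ = atan2( sin Δλ · cos φ₂ , cos φ₁ · sin φ₂ − sin φ₁ · cos φ₂ · cos Δλ )
  = atan2(0.47491, 0.84158) = 29.436° → normalised to [0°, 360°): 29.436°.

29°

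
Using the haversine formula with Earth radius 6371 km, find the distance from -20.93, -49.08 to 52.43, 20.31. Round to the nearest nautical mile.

5688 nmi

Δλ = 20.31 − -49.08 = 69.39°.
Δφ = 52.43 − -20.93 = 73.36°.
a = sin²(Δφ/2) + cos φ₁ · cos φ₂ · sin²(Δλ/2) = 0.541337.
c = 2·atan2(√a, √(1−a)) = 1.65357 rad → d = 6371·c ≈ 10534.87 km ≈ 5688.37 nmi.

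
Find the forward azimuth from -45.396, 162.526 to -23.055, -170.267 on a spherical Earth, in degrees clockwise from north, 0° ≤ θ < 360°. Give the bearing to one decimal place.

Δλ = -170.267 − 162.526 = -332.793°; wrapped into (−180°, 180°]: 27.207°.
θ = atan2( sin Δλ · cos φ₂ , cos φ₁ · sin φ₂ − sin φ₁ · cos φ₂ · cos Δλ )
  = atan2(0.42069, 0.30764) = 53.823° → normalised to [0°, 360°): 53.823°.

53.8°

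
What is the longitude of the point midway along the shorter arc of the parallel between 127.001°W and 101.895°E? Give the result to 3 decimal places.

Signed shortest Δλ from -127.001° to +101.895° is -131.104°.
Midpoint longitude = -127.001° + (-131.104°)/2 = -127.001° − 65.552° = -192.553°.
Normalise into (−180°, 180°]: +167.447°.
(The naïve average (-127.001 + +101.895)/2 = -12.553° is on the wrong side of the globe.)

167.447°E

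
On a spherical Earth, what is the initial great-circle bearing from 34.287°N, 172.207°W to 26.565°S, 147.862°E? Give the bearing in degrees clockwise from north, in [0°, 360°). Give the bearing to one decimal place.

217.2°

Δλ = 147.862 − -172.207 = 320.069°; wrapped into (−180°, 180°]: -39.931°.
θ = atan2( sin Δλ · cos φ₂ , cos φ₁ · sin φ₂ − sin φ₁ · cos φ₂ · cos Δλ )
  = atan2(-0.57410, -0.75587) = -142.783° → normalised to [0°, 360°): 217.217°.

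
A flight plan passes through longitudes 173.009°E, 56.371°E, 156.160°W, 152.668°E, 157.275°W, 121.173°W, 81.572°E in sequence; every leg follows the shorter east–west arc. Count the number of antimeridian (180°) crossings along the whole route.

4

Leg 1: +173.009° → +56.371°, shortest Δλ = -116.638° (west) — does not cross 180°.
Leg 2: +56.371° → -156.160°, shortest Δλ = 147.469° (east) — crosses 180°.
Leg 3: -156.160° → +152.668°, shortest Δλ = -51.172° (west) — crosses 180°.
Leg 4: +152.668° → -157.275°, shortest Δλ = 50.057° (east) — crosses 180°.
Leg 5: -157.275° → -121.173°, shortest Δλ = 36.102° (east) — does not cross 180°.
Leg 6: -121.173° → +81.572°, shortest Δλ = -157.255° (west) — crosses 180°.
Total crossings: 4.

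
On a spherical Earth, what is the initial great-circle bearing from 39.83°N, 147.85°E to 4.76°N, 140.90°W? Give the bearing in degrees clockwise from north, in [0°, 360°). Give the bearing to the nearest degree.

Δλ = -140.90 − 147.85 = -288.75°; wrapped into (−180°, 180°]: 71.25°.
θ = atan2( sin Δλ · cos φ₂ , cos φ₁ · sin φ₂ − sin φ₁ · cos φ₂ · cos Δλ )
  = atan2(0.94366, -0.14145) = 98.525° → normalised to [0°, 360°): 98.525°.

99°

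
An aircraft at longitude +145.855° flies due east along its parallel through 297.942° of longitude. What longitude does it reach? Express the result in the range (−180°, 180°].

+83.797°

Start at +145.855°; shift +297.942° → +443.797°.
+443.797° lies outside (−180°, 180°]; subtract 360° → +83.797°.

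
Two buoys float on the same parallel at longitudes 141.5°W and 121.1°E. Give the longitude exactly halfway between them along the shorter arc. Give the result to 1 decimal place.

169.8°E

Signed shortest Δλ from -141.5° to +121.1° is -97.4°.
Midpoint longitude = -141.5° + (-97.4°)/2 = -141.5° − 48.7° = -190.2°.
Normalise into (−180°, 180°]: +169.8°.
(The naïve average (-141.5 + +121.1)/2 = -10.2° is on the wrong side of the globe.)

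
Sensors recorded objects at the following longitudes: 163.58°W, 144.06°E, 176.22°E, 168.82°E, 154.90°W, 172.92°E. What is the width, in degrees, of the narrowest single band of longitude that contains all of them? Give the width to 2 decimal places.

Sort the longitudes: -163.58°, -154.90°, +144.06°, +168.82°, +172.92°, +176.22°.
Eastward gaps between consecutive values (wrapping around): 8.68°, 298.96°, 24.76°, 4.10°, 3.30°, 20.20°.
Largest gap = 298.96° ⇒ minimal covering band is its complement: 360° − 298.96° = 61.04°.
Band runs from +144.06° eastward to -154.90°, crossing the antimeridian.

61.04°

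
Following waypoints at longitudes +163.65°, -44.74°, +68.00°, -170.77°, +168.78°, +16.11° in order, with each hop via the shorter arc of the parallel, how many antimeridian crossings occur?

3

Leg 1: +163.65° → -44.74°, shortest Δλ = 151.61° (east) — crosses 180°.
Leg 2: -44.74° → +68.00°, shortest Δλ = 112.74° (east) — does not cross 180°.
Leg 3: +68.00° → -170.77°, shortest Δλ = 121.23° (east) — crosses 180°.
Leg 4: -170.77° → +168.78°, shortest Δλ = -20.45° (west) — crosses 180°.
Leg 5: +168.78° → +16.11°, shortest Δλ = -152.67° (west) — does not cross 180°.
Total crossings: 3.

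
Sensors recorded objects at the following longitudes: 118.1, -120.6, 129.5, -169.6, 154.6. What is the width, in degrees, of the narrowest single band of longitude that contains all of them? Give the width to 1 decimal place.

Sort the longitudes: -169.6°, -120.6°, +118.1°, +129.5°, +154.6°.
Eastward gaps between consecutive values (wrapping around): 49.0°, 238.7°, 11.4°, 25.1°, 35.8°.
Largest gap = 238.7° ⇒ minimal covering band is its complement: 360° − 238.7° = 121.3°.
Band runs from +118.1° eastward to -120.6°, crossing the antimeridian.

121.3°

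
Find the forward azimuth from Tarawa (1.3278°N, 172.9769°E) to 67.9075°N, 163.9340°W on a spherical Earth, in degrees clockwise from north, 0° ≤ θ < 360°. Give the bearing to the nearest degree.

Δλ = -163.9340 − 172.9769 = -336.9109°; wrapped into (−180°, 180°]: 23.0891°.
θ = atan2( sin Δλ · cos φ₂ , cos φ₁ · sin φ₂ − sin φ₁ · cos φ₂ · cos Δλ )
  = atan2(0.14749, 0.91831) = 9.125° → normalised to [0°, 360°): 9.125°.

9°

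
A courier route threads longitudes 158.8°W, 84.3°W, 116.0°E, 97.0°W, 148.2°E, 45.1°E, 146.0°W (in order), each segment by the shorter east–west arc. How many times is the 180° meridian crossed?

4

Leg 1: -158.8° → -84.3°, shortest Δλ = 74.5° (east) — does not cross 180°.
Leg 2: -84.3° → +116.0°, shortest Δλ = -159.7° (west) — crosses 180°.
Leg 3: +116.0° → -97.0°, shortest Δλ = 147.0° (east) — crosses 180°.
Leg 4: -97.0° → +148.2°, shortest Δλ = -114.8° (west) — crosses 180°.
Leg 5: +148.2° → +45.1°, shortest Δλ = -103.1° (west) — does not cross 180°.
Leg 6: +45.1° → -146.0°, shortest Δλ = 168.9° (east) — crosses 180°.
Total crossings: 4.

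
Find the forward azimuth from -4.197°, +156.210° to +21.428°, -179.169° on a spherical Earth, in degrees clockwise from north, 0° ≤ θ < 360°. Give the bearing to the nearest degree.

Δλ = -179.169 − 156.210 = -335.379°; wrapped into (−180°, 180°]: 24.621°.
θ = atan2( sin Δλ · cos φ₂ , cos φ₁ · sin φ₂ − sin φ₁ · cos φ₂ · cos Δλ )
  = atan2(0.38782, 0.42629) = 42.295° → normalised to [0°, 360°): 42.295°.

42°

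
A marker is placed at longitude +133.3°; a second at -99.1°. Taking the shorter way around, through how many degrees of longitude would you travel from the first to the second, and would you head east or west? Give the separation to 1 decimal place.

127.6° east

Raw difference: -99.1 − 133.3 = -232.4°.
Normalise into (−180°, 180°]: -232.4° + 360° = 127.6°.
Positive ⇒ the second point lies to the east; separation 127.6°.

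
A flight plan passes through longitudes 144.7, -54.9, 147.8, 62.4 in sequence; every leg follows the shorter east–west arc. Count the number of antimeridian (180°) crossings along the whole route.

2

Leg 1: +144.7° → -54.9°, shortest Δλ = 160.4° (east) — crosses 180°.
Leg 2: -54.9° → +147.8°, shortest Δλ = -157.3° (west) — crosses 180°.
Leg 3: +147.8° → +62.4°, shortest Δλ = -85.4° (west) — does not cross 180°.
Total crossings: 2.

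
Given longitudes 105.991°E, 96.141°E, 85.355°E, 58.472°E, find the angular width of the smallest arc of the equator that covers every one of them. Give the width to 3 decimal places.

47.519°

Sort the longitudes: +58.472°, +85.355°, +96.141°, +105.991°.
Eastward gaps between consecutive values (wrapping around): 26.883°, 10.786°, 9.850°, 312.481°.
Largest gap = 312.481° ⇒ minimal covering band is its complement: 360° − 312.481° = 47.519°.
Band runs from +58.472° eastward to +105.991°.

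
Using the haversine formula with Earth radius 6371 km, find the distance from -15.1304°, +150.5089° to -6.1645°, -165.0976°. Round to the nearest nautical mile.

2669 nmi

Δλ = -165.0976 − 150.5089 = -315.6065°; wrapped into (−180°, 180°]: 44.3935°.
Δφ = -6.1645 − -15.1304 = 8.9659°.
a = sin²(Δφ/2) + cos φ₁ · cos φ₂ · sin²(Δλ/2) = 0.143089.
c = 2·atan2(√a, √(1−a)) = 0.77586 rad → d = 6371·c ≈ 4942.98 km ≈ 2668.99 nmi.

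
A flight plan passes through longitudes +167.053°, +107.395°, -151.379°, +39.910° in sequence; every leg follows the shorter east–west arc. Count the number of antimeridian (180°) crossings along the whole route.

2

Leg 1: +167.053° → +107.395°, shortest Δλ = -59.658° (west) — does not cross 180°.
Leg 2: +107.395° → -151.379°, shortest Δλ = 101.226° (east) — crosses 180°.
Leg 3: -151.379° → +39.910°, shortest Δλ = -168.711° (west) — crosses 180°.
Total crossings: 2.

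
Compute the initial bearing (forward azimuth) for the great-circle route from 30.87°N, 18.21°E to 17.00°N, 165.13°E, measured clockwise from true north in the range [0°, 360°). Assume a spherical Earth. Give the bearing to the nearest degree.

Δλ = 165.13 − 18.21 = 146.92°.
θ = atan2( sin Δλ · cos φ₂ , cos φ₁ · sin φ₂ − sin φ₁ · cos φ₂ · cos Δλ )
  = atan2(0.52196, 0.66209) = 38.251° → normalised to [0°, 360°): 38.251°.

38°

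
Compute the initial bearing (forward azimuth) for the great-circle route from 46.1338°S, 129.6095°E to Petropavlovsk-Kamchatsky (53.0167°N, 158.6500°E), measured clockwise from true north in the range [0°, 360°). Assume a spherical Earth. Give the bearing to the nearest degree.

Δλ = 158.6500 − 129.6095 = 29.0405°.
θ = atan2( sin Δλ · cos φ₂ , cos φ₁ · sin φ₂ − sin φ₁ · cos φ₂ · cos Δλ )
  = atan2(0.29202, 0.93275) = 17.384° → normalised to [0°, 360°): 17.384°.

17°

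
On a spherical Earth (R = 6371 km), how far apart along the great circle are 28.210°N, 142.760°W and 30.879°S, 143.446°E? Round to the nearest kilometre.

10208 km

Δλ = 143.446 − -142.760 = 286.206°; wrapped into (−180°, 180°]: -73.794°.
Δφ = -30.879 − 28.210 = -59.089°.
a = sin²(Δφ/2) + cos φ₁ · cos φ₂ · sin²(Δλ/2) = 0.515762.
c = 2·atan2(√a, √(1−a)) = 1.60233 rad → d = 6371·c ≈ 10208.42 km.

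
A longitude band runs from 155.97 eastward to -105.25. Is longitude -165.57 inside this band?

Band width going east from +155.97° to -105.25°: ((-105.25 − 155.97) mod 360) = 98.78°.
Offset of -165.57° east of the west edge: ((-165.57 − 155.97) mod 360) = 38.46°.
38.46° ≤ 98.78° ⇒ inside.

Yes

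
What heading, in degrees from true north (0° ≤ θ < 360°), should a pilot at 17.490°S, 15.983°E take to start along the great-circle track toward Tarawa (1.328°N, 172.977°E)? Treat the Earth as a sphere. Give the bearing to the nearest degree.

Δλ = 172.977 − 15.983 = 156.994°.
θ = atan2( sin Δλ · cos φ₂ , cos φ₁ · sin φ₂ − sin φ₁ · cos φ₂ · cos Δλ )
  = atan2(0.39072, -0.25446) = 123.074° → normalised to [0°, 360°): 123.074°.

123°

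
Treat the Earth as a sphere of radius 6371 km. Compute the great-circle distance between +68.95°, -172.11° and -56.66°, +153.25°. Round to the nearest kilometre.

14246 km

Δλ = 153.25 − -172.11 = 325.36°; wrapped into (−180°, 180°]: -34.64°.
Δφ = -56.66 − 68.95 = -125.61°.
a = sin²(Δφ/2) + cos φ₁ · cos φ₂ · sin²(Δλ/2) = 0.808629.
c = 2·atan2(√a, √(1−a)) = 2.23605 rad → d = 6371·c ≈ 14245.87 km.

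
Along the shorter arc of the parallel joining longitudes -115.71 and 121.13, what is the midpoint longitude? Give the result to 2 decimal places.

Signed shortest Δλ from -115.71° to +121.13° is -123.16°.
Midpoint longitude = -115.71° + (-123.16°)/2 = -115.71° − 61.58° = -177.29°.
(The naïve average (-115.71 + +121.13)/2 = 2.71° is on the wrong side of the globe.)

-177.29°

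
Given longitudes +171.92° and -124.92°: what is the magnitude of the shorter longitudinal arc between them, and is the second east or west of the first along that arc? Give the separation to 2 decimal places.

Raw difference: -124.92 − 171.92 = -296.84°.
Normalise into (−180°, 180°]: -296.84° + 360° = 63.16°.
Positive ⇒ the second point lies to the east; separation 63.16°.

63.16° east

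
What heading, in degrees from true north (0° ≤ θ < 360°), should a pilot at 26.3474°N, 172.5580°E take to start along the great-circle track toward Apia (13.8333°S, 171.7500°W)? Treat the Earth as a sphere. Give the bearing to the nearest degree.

Δλ = -171.7500 − 172.5580 = -344.3080°; wrapped into (−180°, 180°]: 15.6920°.
θ = atan2( sin Δλ · cos φ₂ , cos φ₁ · sin φ₂ − sin φ₁ · cos φ₂ · cos Δλ )
  = atan2(0.26262, -0.62914) = 157.343° → normalised to [0°, 360°): 157.343°.

157°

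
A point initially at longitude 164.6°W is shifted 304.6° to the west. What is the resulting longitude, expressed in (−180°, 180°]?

109.2°W

Start at -164.6°; shift −304.6° → -469.2°.
-469.2° lies outside (−180°, 180°]; add 360° → -109.2°.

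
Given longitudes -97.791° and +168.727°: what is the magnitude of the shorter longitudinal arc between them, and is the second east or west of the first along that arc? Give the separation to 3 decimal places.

Raw difference: 168.727 − -97.791 = 266.518°.
Normalise into (−180°, 180°]: 266.518° − 360° = -93.482°.
Negative ⇒ the second point lies to the west; separation 93.482°.

93.482° west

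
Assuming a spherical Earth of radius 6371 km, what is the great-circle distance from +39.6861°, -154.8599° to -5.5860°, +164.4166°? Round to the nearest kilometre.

6536 km

Δλ = 164.4166 − -154.8599 = 319.2765°; wrapped into (−180°, 180°]: -40.7235°.
Δφ = -5.5860 − 39.6861 = -45.2721°.
a = sin²(Δφ/2) + cos φ₁ · cos φ₂ · sin²(Δλ/2) = 0.240855.
c = 2·atan2(√a, √(1−a)) = 1.02595 rad → d = 6371·c ≈ 6536.30 km.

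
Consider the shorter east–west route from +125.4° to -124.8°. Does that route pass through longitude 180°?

Yes

Naïve |-124.8 − 125.4| = 250.2° > 180°, so the shorter arc goes the other way round — across 180°.
Signed shortest Δλ = ((-124.8 − 125.4 + 180) mod 360) − 180 = 109.8°.
Going east by 109.8° from +125.4° passes through 180° before reaching -124.8°.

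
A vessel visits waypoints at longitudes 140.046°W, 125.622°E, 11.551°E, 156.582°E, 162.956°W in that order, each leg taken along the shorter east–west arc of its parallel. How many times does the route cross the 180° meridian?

Leg 1: -140.046° → +125.622°, shortest Δλ = -94.332° (west) — crosses 180°.
Leg 2: +125.622° → +11.551°, shortest Δλ = -114.071° (west) — does not cross 180°.
Leg 3: +11.551° → +156.582°, shortest Δλ = 145.031° (east) — does not cross 180°.
Leg 4: +156.582° → -162.956°, shortest Δλ = 40.462° (east) — crosses 180°.
Total crossings: 2.

2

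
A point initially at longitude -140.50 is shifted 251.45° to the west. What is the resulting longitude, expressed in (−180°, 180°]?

Start at -140.50°; shift −251.45° → -391.95°.
-391.95° lies outside (−180°, 180°]; add 360° → -31.95°.

-31.95°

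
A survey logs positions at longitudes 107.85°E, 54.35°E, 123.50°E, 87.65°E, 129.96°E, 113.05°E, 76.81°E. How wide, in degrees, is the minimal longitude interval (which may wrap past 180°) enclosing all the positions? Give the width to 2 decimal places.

Sort the longitudes: +54.35°, +76.81°, +87.65°, +107.85°, +113.05°, +123.50°, +129.96°.
Eastward gaps between consecutive values (wrapping around): 22.46°, 10.84°, 20.20°, 5.20°, 10.45°, 6.46°, 284.39°.
Largest gap = 284.39° ⇒ minimal covering band is its complement: 360° − 284.39° = 75.61°.
Band runs from +54.35° eastward to +129.96°.

75.61°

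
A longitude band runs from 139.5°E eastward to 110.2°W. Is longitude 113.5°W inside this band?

Band width going east from +139.5° to -110.2°: ((-110.2 − 139.5) mod 360) = 110.3°.
Offset of -113.5° east of the west edge: ((-113.5 − 139.5) mod 360) = 107.0°.
107.0° ≤ 110.3° ⇒ inside.

Yes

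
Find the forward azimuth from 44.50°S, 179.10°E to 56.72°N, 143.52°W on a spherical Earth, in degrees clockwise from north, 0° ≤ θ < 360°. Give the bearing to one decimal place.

20.3°

Δλ = -143.52 − 179.10 = -322.62°; wrapped into (−180°, 180°]: 37.38°.
θ = atan2( sin Δλ · cos φ₂ , cos φ₁ · sin φ₂ − sin φ₁ · cos φ₂ · cos Δλ )
  = atan2(0.33313, 0.90190) = 20.273° → normalised to [0°, 360°): 20.273°.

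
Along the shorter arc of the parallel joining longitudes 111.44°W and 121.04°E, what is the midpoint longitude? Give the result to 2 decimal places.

Signed shortest Δλ from -111.44° to +121.04° is -127.52°.
Midpoint longitude = -111.44° + (-127.52°)/2 = -111.44° − 63.76° = -175.20°.
(The naïve average (-111.44 + +121.04)/2 = 4.8° is on the wrong side of the globe.)

175.20°W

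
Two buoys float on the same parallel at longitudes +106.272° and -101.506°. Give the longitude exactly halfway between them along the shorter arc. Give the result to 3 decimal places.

Signed shortest Δλ from +106.272° to -101.506° is +152.222°.
Midpoint longitude = +106.272° + (+152.222°)/2 = +106.272° + 76.111° = +182.383°.
Normalise into (−180°, 180°]: -177.617°.
(The naïve average (+106.272 + -101.506)/2 = 2.383° is on the wrong side of the globe.)

-177.617°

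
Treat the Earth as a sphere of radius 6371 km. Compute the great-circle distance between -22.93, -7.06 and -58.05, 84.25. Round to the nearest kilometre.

7936 km

Δλ = 84.25 − -7.06 = 91.31°.
Δφ = -58.05 − -22.93 = -35.12°.
a = sin²(Δφ/2) + cos φ₁ · cos φ₂ · sin²(Δλ/2) = 0.340279.
c = 2·atan2(√a, √(1−a)) = 1.24565 rad → d = 6371·c ≈ 7936.07 km.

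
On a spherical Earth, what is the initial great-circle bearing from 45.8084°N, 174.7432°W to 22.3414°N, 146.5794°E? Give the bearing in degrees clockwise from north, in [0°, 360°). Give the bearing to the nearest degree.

246°

Δλ = 146.5794 − -174.7432 = 321.3226°; wrapped into (−180°, 180°]: -38.6774°.
θ = atan2( sin Δλ · cos φ₂ , cos φ₁ · sin φ₂ − sin φ₁ · cos φ₂ · cos Δλ )
  = atan2(-0.57802, -0.25277) = -113.620° → normalised to [0°, 360°): 246.380°.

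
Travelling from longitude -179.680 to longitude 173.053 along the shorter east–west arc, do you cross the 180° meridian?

Yes

Naïve |173.053 − -179.680| = 352.733° > 180°, so the shorter arc goes the other way round — across 180°.
Signed shortest Δλ = ((173.053 − -179.680 + 180) mod 360) − 180 = -7.267°.
Going west by 7.267° from -179.680° passes through 180° before reaching +173.053°.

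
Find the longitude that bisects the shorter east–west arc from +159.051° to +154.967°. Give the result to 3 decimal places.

+157.009°

Signed shortest Δλ from +159.051° to +154.967° is -4.084°.
Midpoint longitude = +159.051° + (-4.084°)/2 = +159.051° − 2.042° = +157.009°.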